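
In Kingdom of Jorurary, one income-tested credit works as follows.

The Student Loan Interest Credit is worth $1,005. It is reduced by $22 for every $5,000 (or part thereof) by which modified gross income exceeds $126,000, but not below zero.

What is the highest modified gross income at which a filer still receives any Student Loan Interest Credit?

$351,000

After 45 increments the reduction is 45 × $22 = $990, leaving $15; one more increment wipes it out. Increment 45 ends at excess 45 × $5,000 = $225,000, so the highest qualifying income is $126,000 + $225,000 = $351,000.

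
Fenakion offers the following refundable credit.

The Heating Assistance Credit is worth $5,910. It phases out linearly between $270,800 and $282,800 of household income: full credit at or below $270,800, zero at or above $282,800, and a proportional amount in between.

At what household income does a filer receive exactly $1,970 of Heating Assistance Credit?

$278,800

$1,970 is 1,970/5,910 of the full $5,910, so 3,940/5,910 of the $12,000 range has been used: income = $270,800 + $12,000 × 3,940/5,910 = $278,800.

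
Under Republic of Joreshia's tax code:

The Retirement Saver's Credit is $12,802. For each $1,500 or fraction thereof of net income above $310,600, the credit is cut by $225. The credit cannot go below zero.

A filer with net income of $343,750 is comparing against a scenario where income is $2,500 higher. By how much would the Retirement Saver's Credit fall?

At $343,750 — income exceeds $310,600 by $33,150, which is 23 full-or-partial $1,500 increments; reduction = 23 × $225 = $5,175, leaving $7,627.
At $346,250 — income exceeds $310,600 by $35,650, which is 24 full-or-partial $1,500 increments; reduction = 24 × $225 = $5,400, leaving $7,402.
Lost: $7,627 − $7,402 = $225.

$225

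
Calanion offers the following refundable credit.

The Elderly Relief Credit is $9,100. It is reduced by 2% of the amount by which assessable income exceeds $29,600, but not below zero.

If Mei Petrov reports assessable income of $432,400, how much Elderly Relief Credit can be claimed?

$1,044

Elderly Relief Credit: 2% of the $402,800 excess over $29,600 is $8,056; credit = $9,100 − $8,056 = $1,044.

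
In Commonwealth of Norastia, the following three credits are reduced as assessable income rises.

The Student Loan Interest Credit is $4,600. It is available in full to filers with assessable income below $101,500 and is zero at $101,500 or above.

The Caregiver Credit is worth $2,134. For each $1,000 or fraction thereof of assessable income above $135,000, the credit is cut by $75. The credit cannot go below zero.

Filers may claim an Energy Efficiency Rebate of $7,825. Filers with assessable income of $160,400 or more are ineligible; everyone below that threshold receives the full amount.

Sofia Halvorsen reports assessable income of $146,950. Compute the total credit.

Student Loan Interest Credit: $146,950 meets or exceeds the $101,500 cutoff, so the credit is $0.
Caregiver Credit: income exceeds $135,000 by $11,950, which is 12 full-or-partial $1,000 increments; reduction = 12 × $75 = $900, leaving $1,234.
Energy Efficiency Rebate: $146,950 is below the $160,400 cutoff, so the full $7,825 applies.
Total: $0 + $1,234 + $7,825 = $9,059.

$9,059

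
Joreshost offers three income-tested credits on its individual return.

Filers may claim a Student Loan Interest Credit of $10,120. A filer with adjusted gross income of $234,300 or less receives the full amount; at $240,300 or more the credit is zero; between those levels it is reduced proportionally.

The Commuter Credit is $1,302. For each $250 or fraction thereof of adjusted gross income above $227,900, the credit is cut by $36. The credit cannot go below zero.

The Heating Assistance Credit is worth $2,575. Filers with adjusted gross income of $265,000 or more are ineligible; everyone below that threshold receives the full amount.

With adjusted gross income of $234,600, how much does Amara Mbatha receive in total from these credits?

$12,519

Student Loan Interest Credit: $234,600 is $300 into a $6,000 phase-out range, leaving 5,700/6,000 of the credit: $10,120 × 5,700/6,000 = $9,614.
Commuter Credit: income exceeds $227,900 by $6,700, which is 27 full-or-partial $250 increments; reduction = 27 × $36 = $972, leaving $330.
Heating Assistance Credit: $234,600 is below the $265,000 cutoff, so the full $2,575 applies.
Total: $9,614 + $330 + $2,575 = $12,519.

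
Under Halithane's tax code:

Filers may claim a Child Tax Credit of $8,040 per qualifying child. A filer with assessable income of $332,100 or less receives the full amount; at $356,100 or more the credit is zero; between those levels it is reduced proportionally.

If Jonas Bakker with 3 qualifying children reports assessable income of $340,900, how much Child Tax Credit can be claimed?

$15,276

Child Tax Credit: base = 3 × $8,040 = $24,120. $340,900 is $8,800 into a $24,000 phase-out range, leaving 15,200/24,000 of the credit: $24,120 × 15,200/24,000 = $15,276.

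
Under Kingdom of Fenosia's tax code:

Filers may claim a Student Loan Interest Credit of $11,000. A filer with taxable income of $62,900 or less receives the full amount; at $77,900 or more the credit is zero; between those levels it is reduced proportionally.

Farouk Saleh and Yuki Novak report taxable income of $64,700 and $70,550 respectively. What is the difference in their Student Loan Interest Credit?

$4,290

Farouk ($64,700): Student Loan Interest Credit: $64,700 is $1,800 into a $15,000 phase-out range, leaving 13,200/15,000 of the credit: $11,000 × 13,200/15,000 = $9,680.
Yuki ($70,550): Student Loan Interest Credit: $70,550 is $7,650 into a $15,000 phase-out range, leaving 7,350/15,000 of the credit: $11,000 × 7,350/15,000 = $5,390.
Difference: |$9,680 − $5,390| = $4,290.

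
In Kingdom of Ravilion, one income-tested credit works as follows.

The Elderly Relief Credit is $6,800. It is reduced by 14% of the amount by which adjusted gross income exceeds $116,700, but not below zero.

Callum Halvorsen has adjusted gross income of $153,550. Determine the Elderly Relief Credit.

$1,641

Elderly Relief Credit: 14% of the $36,850 excess over $116,700 is $5,159; credit = $6,800 − $5,159 = $1,641.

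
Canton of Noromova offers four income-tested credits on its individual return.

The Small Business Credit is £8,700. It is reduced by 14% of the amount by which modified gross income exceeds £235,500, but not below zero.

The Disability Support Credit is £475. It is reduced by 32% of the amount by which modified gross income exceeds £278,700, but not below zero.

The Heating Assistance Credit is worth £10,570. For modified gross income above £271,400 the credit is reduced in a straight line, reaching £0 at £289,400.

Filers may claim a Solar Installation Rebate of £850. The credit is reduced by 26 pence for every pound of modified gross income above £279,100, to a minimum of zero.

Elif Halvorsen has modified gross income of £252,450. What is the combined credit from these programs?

£18,222

Small Business Credit: 14% of the £16,950 excess over £235,500 is £2,373; credit = £8,700 − £2,373 = £6,327.
Disability Support Credit: £252,450 is at or below the £278,700 threshold, so the full £475 applies.
Heating Assistance Credit: £252,450 is at or below the £271,400 threshold, so the full £10,570 applies.
Solar Installation Rebate: £252,450 is at or below the £279,100 threshold, so the full £850 applies.
Total: £6,327 + £475 + £10,570 + £850 = £18,222.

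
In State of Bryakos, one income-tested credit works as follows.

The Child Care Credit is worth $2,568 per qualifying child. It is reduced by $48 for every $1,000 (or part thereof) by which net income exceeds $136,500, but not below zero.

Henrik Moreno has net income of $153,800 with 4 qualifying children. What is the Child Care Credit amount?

$9,408

Child Care Credit: base = 4 × $2,568 = $10,272. income exceeds $136,500 by $17,300, which is 18 full-or-partial $1,000 increments; reduction = 18 × $48 = $864, leaving $9,408.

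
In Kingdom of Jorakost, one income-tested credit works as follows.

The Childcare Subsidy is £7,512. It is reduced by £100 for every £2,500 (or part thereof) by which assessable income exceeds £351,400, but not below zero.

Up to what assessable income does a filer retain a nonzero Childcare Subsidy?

£538,900

After 75 increments the reduction is 75 × £100 = £7,500, leaving £12; one more increment wipes it out. Increment 75 ends at excess 75 × £2,500 = £187,500, so the highest qualifying income is £351,400 + £187,500 = £538,900.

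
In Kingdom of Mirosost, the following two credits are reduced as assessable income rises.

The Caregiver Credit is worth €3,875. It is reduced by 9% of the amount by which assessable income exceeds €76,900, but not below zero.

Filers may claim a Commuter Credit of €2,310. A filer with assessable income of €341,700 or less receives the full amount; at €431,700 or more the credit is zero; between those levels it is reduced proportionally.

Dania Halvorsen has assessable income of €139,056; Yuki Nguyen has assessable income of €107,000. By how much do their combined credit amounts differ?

€1,166

Dania (€139,056): Caregiver Credit: 9% of the €62,156 excess over €76,900 is €5,594.04 ≥ base, so the credit is €0. Commuter Credit: €139,056 is at or below the €341,700 threshold, so the full €2,310 applies. total €0 + €2,310 = €2,310
Yuki (€107,000): Caregiver Credit: 9% of the €30,100 excess over €76,900 is €2,709; credit = €3,875 − €2,709 = €1,166. Commuter Credit: €107,000 is at or below the €341,700 threshold, so the full €2,310 applies. total €1,166 + €2,310 = €3,476
Difference: |€2,310 − €3,476| = €1,166.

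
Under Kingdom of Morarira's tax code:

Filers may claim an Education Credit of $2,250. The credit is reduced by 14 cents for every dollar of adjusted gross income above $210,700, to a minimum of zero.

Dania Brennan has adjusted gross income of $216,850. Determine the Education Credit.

$1,389

Education Credit: 14% of the $6,150 excess over $210,700 is $861; credit = $2,250 − $861 = $1,389.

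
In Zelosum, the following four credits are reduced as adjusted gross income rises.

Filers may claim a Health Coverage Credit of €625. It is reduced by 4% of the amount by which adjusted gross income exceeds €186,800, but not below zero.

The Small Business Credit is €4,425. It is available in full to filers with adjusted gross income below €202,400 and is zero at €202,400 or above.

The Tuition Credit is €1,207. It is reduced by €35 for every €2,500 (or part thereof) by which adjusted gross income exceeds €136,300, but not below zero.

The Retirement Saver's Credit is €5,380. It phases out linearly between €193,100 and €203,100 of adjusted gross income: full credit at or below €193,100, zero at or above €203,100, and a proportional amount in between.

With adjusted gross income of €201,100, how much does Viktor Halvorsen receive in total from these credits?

Health Coverage Credit: 4% of the €14,300 excess over €186,800 is €572; credit = €625 − €572 = €53.
Small Business Credit: €201,100 is below the €202,400 cutoff, so the full €4,425 applies.
Tuition Credit: income exceeds €136,300 by €64,800, which is 26 full-or-partial €2,500 increments; reduction = 26 × €35 = €910, leaving €297.
Retirement Saver's Credit: €201,100 is €8,000 into a €10,000 phase-out range, leaving 2,000/10,000 of the credit: €5,380 × 2,000/10,000 = €1,076.
Total: €53 + €4,425 + €297 + €1,076 = €5,851.

€5,851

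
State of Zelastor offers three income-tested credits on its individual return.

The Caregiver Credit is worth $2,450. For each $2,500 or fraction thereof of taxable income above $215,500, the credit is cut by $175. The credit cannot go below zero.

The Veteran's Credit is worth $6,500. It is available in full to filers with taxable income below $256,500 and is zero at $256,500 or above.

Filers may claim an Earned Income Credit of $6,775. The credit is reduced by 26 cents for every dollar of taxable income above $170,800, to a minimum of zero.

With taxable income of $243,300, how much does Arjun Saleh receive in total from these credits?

Caregiver Credit: income exceeds $215,500 by $27,800, which is 12 full-or-partial $2,500 increments; reduction = 12 × $175 = $2,100, leaving $350.
Veteran's Credit: $243,300 is below the $256,500 cutoff, so the full $6,500 applies.
Earned Income Credit: 26% of the $72,500 excess over $170,800 is $18,850 ≥ base, so the credit is $0.
Total: $350 + $6,500 + $0 = $6,850.

$6,850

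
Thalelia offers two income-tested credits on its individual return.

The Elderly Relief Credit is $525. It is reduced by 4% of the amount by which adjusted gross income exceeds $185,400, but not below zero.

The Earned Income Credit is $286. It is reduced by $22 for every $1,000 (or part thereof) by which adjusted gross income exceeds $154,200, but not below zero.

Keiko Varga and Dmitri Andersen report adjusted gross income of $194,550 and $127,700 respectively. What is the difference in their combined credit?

Keiko ($194,550): Elderly Relief Credit: 4% of the $9,150 excess over $185,400 is $366; credit = $525 − $366 = $159. Earned Income Credit: income exceeds $154,200 by $40,350 → 41 increments × $22 = $902 ≥ base, so the credit is $0. total $159 + $0 = $159
Dmitri ($127,700): Elderly Relief Credit: $127,700 is at or below the $185,400 threshold, so the full $525 applies. Earned Income Credit: $127,700 is at or below the $154,200 threshold, so the full $286 applies. total $525 + $286 = $811
Difference: |$159 − $811| = $652.

$652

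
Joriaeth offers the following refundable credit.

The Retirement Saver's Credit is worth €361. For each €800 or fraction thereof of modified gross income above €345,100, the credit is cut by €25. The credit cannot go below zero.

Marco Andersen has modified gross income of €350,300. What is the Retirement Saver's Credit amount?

Retirement Saver's Credit: income exceeds €345,100 by €5,200, which is 7 full-or-partial €800 increments; reduction = 7 × €25 = €175, leaving €186.

€186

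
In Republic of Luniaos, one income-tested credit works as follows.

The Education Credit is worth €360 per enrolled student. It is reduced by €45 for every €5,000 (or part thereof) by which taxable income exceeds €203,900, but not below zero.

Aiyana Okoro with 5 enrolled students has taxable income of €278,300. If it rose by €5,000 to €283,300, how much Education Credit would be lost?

At €278,300 — base = 5 × €360 = €1,800. income exceeds €203,900 by €74,400, which is 15 full-or-partial €5,000 increments; reduction = 15 × €45 = €675, leaving €1,125.
At €283,300 — base = 5 × €360 = €1,800. income exceeds €203,900 by €79,400, which is 16 full-or-partial €5,000 increments; reduction = 16 × €45 = €720, leaving €1,080.
Lost: €1,125 − €1,080 = €45.

€45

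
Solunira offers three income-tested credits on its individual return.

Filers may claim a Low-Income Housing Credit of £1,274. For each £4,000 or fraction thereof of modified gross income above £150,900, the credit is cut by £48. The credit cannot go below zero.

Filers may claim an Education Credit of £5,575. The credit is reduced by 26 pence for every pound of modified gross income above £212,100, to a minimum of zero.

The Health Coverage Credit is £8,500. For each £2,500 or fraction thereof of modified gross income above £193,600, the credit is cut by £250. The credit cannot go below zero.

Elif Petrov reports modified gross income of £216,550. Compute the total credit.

£10,876

Low-Income Housing Credit: income exceeds £150,900 by £65,650, which is 17 full-or-partial £4,000 increments; reduction = 17 × £48 = £816, leaving £458.
Education Credit: 26% of the £4,450 excess over £212,100 is £1,157; credit = £5,575 − £1,157 = £4,418.
Health Coverage Credit: income exceeds £193,600 by £22,950, which is 10 full-or-partial £2,500 increments; reduction = 10 × £250 = £2,500, leaving £6,000.
Total: £458 + £4,418 + £6,000 = £10,876.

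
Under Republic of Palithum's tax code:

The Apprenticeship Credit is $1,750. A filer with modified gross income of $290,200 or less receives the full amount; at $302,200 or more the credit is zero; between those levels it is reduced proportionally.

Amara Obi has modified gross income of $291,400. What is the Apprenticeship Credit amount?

$1,575

Apprenticeship Credit: $291,400 is $1,200 into a $12,000 phase-out range, leaving 10,800/12,000 of the credit: $1,750 × 10,800/12,000 = $1,575.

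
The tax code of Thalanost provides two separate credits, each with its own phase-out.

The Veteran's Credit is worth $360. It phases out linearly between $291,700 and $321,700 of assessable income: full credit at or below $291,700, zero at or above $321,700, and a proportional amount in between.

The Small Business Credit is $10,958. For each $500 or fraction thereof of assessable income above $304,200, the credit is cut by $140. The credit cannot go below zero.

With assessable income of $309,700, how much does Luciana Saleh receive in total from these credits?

Veteran's Credit: $309,700 is $18,000 into a $30,000 phase-out range, leaving 12,000/30,000 of the credit: $360 × 12,000/30,000 = $144.
Small Business Credit: income exceeds $304,200 by $5,500, which is 11 full-or-partial $500 increments; reduction = 11 × $140 = $1,540, leaving $9,418.
Total: $144 + $9,418 = $9,562.

$9,562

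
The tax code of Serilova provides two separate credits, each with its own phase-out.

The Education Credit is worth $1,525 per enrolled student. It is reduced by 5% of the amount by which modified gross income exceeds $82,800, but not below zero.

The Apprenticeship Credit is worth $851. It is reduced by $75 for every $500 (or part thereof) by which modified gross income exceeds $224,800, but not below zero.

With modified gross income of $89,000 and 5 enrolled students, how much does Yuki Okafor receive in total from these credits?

$8,166

Education Credit: base = 5 × $1,525 = $7,625. 5% of the $6,200 excess over $82,800 is $310; credit = $7,625 − $310 = $7,315.
Apprenticeship Credit: $89,000 is at or below the $224,800 threshold, so the full $851 applies.
Total: $7,315 + $851 = $8,166.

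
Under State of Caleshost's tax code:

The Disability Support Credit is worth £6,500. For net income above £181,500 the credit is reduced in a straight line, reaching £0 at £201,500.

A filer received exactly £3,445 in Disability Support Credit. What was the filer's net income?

£3,445 is 3,445/6,500 of the full £6,500, so 3,055/6,500 of the £20,000 range has been used: income = £181,500 + £20,000 × 3,055/6,500 = £190,900.

£190,900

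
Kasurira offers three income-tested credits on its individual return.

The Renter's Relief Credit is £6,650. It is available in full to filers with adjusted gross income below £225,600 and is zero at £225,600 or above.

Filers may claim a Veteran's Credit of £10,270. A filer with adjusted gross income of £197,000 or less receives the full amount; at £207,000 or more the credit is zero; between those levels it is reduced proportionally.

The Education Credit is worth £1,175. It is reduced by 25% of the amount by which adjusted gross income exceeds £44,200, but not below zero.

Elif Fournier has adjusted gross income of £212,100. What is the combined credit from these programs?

£6,650

Renter's Relief Credit: £212,100 is below the £225,600 cutoff, so the full £6,650 applies.
Veteran's Credit: £212,100 is at or above £207,000, so the credit is £0.
Education Credit: 25% of the £167,900 excess over £44,200 is £41,975 ≥ base, so the credit is £0.
Total: £6,650 + £0 + £0 = £6,650.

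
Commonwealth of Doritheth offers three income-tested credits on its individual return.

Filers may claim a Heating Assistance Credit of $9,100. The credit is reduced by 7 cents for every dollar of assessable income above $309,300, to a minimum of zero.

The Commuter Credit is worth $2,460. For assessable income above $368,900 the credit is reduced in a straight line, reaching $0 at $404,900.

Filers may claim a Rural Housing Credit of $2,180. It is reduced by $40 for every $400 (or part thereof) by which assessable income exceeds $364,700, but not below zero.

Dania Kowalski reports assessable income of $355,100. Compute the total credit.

Heating Assistance Credit: 7% of the $45,800 excess over $309,300 is $3,206; credit = $9,100 − $3,206 = $5,894.
Commuter Credit: $355,100 is at or below the $368,900 threshold, so the full $2,460 applies.
Rural Housing Credit: $355,100 is at or below the $364,700 threshold, so the full $2,180 applies.
Total: $5,894 + $2,460 + $2,180 = $10,534.

$10,534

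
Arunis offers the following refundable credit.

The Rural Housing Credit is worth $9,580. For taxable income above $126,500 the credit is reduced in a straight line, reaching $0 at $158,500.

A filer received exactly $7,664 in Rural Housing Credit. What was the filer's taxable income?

$132,900

$7,664 is 7,664/9,580 of the full $9,580, so 1,916/9,580 of the $32,000 range has been used: income = $126,500 + $32,000 × 1,916/9,580 = $132,900.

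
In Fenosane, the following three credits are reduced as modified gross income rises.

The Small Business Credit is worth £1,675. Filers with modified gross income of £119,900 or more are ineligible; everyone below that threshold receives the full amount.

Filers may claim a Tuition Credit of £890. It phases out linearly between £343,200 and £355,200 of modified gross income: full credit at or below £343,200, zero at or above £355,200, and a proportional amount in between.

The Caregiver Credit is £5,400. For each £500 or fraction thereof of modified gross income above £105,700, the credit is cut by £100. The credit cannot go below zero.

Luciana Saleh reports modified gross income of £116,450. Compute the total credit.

£5,765

Small Business Credit: £116,450 is below the £119,900 cutoff, so the full £1,675 applies.
Tuition Credit: £116,450 is at or below the £343,200 threshold, so the full £890 applies.
Caregiver Credit: income exceeds £105,700 by £10,750, which is 22 full-or-partial £500 increments; reduction = 22 × £100 = £2,200, leaving £3,200.
Total: £1,675 + £890 + £3,200 = £5,765.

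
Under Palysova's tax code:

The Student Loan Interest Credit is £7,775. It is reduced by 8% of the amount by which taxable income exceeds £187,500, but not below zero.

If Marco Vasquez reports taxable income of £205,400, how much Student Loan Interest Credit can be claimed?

£6,343

Student Loan Interest Credit: 8% of the £17,900 excess over £187,500 is £1,432; credit = £7,775 − £1,432 = £6,343.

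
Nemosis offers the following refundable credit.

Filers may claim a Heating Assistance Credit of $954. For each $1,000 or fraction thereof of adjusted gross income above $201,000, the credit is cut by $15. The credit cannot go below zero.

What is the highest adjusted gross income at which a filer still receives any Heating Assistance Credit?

$264,000

After 63 increments the reduction is 63 × $15 = $945, leaving $9; one more increment wipes it out. Increment 63 ends at excess 63 × $1,000 = $63,000, so the highest qualifying income is $201,000 + $63,000 = $264,000.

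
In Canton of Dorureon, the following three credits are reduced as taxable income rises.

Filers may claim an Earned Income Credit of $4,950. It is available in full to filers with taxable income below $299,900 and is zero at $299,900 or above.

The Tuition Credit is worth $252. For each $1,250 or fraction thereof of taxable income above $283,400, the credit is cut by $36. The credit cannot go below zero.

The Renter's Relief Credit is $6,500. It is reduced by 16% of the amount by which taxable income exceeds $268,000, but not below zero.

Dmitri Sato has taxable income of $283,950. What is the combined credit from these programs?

$9,114

Earned Income Credit: $283,950 is below the $299,900 cutoff, so the full $4,950 applies.
Tuition Credit: income exceeds $283,400 by $550, which is 1 full-or-partial $1,250 increment; reduction = 1 × $36 = $36, leaving $216.
Renter's Relief Credit: 16% of the $15,950 excess over $268,000 is $2,552; credit = $6,500 − $2,552 = $3,948.
Total: $4,950 + $216 + $3,948 = $9,114.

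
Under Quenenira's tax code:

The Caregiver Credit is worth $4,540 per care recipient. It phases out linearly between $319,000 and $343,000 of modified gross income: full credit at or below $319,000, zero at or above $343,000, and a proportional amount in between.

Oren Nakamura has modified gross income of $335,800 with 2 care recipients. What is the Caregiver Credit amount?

Caregiver Credit: base = 2 × $4,540 = $9,080. $335,800 is $16,800 into a $24,000 phase-out range, leaving 7,200/24,000 of the credit: $9,080 × 7,200/24,000 = $2,724.

$2,724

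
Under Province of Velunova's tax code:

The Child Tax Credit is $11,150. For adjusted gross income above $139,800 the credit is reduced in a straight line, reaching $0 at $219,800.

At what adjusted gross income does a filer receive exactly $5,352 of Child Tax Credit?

$181,400

$5,352 is 5,352/11,150 of the full $11,150, so 5,798/11,150 of the $80,000 range has been used: income = $139,800 + $80,000 × 5,798/11,150 = $181,400.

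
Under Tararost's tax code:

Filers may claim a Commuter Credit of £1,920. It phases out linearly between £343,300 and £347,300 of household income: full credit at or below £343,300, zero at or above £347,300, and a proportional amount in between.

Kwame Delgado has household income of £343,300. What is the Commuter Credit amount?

Commuter Credit: £343,300 is at or below the £343,300 threshold, so the full £1,920 applies.

£1,920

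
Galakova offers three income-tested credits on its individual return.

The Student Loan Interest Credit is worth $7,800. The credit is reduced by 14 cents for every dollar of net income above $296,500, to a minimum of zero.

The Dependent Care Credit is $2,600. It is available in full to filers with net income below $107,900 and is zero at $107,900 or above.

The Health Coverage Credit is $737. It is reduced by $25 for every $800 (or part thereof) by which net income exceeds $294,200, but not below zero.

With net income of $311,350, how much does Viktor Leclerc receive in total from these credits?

Student Loan Interest Credit: 14% of the $14,850 excess over $296,500 is $2,079; credit = $7,800 − $2,079 = $5,721.
Dependent Care Credit: $311,350 meets or exceeds the $107,900 cutoff, so the credit is $0.
Health Coverage Credit: income exceeds $294,200 by $17,150, which is 22 full-or-partial $800 increments; reduction = 22 × $25 = $550, leaving $187.
Total: $5,721 + $0 + $187 = $5,908.

$5,908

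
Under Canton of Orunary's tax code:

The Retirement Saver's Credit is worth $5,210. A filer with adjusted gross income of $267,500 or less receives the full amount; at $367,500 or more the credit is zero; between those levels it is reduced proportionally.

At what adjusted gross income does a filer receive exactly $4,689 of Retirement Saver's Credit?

$277,500

$4,689 is 4,689/5,210 of the full $5,210, so 521/5,210 of the $100,000 range has been used: income = $267,500 + $100,000 × 521/5,210 = $277,500.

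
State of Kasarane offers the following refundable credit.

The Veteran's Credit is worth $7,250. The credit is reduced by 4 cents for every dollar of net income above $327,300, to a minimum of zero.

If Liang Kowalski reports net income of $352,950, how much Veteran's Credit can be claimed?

Veteran's Credit: 4% of the $25,650 excess over $327,300 is $1,026; credit = $7,250 − $1,026 = $6,224.

$6,224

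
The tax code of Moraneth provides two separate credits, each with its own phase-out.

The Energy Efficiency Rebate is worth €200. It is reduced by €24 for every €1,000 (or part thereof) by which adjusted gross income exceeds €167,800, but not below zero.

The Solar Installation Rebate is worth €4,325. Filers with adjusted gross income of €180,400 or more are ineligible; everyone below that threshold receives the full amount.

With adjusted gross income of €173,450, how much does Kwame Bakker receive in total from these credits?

Energy Efficiency Rebate: income exceeds €167,800 by €5,650, which is 6 full-or-partial €1,000 increments; reduction = 6 × €24 = €144, leaving €56.
Solar Installation Rebate: €173,450 is below the €180,400 cutoff, so the full €4,325 applies.
Total: €56 + €4,325 = €4,381.

€4,381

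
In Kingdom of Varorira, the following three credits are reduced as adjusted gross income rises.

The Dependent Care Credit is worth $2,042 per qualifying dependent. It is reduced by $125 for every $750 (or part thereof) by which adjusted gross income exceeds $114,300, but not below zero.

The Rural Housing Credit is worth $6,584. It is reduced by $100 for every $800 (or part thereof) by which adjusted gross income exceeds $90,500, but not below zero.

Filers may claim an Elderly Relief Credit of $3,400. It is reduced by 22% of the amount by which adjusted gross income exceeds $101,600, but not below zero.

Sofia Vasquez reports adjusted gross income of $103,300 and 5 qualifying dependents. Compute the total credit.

Dependent Care Credit: base = 5 × $2,042 = $10,210. $103,300 is at or below the $114,300 threshold, so the full $10,210 applies.
Rural Housing Credit: income exceeds $90,500 by $12,800, which is 16 full-or-partial $800 increments; reduction = 16 × $100 = $1,600, leaving $4,984.
Elderly Relief Credit: 22% of the $1,700 excess over $101,600 is $374; credit = $3,400 − $374 = $3,026.
Total: $10,210 + $4,984 + $3,026 = $18,220.

$18,220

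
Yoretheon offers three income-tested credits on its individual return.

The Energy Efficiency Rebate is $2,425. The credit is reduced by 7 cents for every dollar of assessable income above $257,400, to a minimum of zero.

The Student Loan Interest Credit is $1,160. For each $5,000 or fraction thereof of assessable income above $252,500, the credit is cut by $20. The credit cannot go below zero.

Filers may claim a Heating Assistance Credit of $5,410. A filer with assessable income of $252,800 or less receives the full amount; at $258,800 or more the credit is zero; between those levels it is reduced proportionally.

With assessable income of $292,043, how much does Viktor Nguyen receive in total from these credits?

Energy Efficiency Rebate: 7% of the $34,643 excess over $257,400 is $2,425.01 ≥ base, so the credit is $0.
Student Loan Interest Credit: income exceeds $252,500 by $39,543, which is 8 full-or-partial $5,000 increments; reduction = 8 × $20 = $160, leaving $1,000.
Heating Assistance Credit: $292,043 is at or above $258,800, so the credit is $0.
Total: $0 + $1,000 + $0 = $1,000.

$1,000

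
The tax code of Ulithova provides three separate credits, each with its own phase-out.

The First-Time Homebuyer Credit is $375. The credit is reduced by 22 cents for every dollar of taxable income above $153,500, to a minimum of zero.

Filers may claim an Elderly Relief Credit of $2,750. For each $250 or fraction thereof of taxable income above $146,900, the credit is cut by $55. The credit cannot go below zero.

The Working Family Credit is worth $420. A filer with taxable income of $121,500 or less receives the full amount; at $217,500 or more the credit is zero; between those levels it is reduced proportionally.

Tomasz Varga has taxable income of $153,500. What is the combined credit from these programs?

First-Time Homebuyer Credit: $153,500 is at or below the $153,500 threshold, so the full $375 applies.
Elderly Relief Credit: income exceeds $146,900 by $6,600, which is 27 full-or-partial $250 increments; reduction = 27 × $55 = $1,485, leaving $1,265.
Working Family Credit: $153,500 is $32,000 into a $96,000 phase-out range, leaving 64,000/96,000 of the credit: $420 × 64,000/96,000 = $280.
Total: $375 + $1,265 + $280 = $1,920.

$1,920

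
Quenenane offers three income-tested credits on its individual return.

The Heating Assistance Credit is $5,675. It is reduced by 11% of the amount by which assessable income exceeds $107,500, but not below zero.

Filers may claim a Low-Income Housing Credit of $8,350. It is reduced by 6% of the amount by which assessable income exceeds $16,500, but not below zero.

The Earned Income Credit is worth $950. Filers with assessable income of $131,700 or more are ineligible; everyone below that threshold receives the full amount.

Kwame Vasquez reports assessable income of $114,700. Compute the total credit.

$8,291

Heating Assistance Credit: 11% of the $7,200 excess over $107,500 is $792; credit = $5,675 − $792 = $4,883.
Low-Income Housing Credit: 6% of the $98,200 excess over $16,500 is $5,892; credit = $8,350 − $5,892 = $2,458.
Earned Income Credit: $114,700 is below the $131,700 cutoff, so the full $950 applies.
Total: $4,883 + $2,458 + $950 = $8,291.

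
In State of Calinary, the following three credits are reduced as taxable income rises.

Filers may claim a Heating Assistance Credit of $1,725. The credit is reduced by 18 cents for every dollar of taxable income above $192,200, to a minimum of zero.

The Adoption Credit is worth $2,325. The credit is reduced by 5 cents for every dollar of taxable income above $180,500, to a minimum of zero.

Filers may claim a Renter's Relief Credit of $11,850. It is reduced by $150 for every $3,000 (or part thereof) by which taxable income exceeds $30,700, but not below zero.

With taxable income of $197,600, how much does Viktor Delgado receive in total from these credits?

$5,673

Heating Assistance Credit: 18% of the $5,400 excess over $192,200 is $972; credit = $1,725 − $972 = $753.
Adoption Credit: 5% of the $17,100 excess over $180,500 is $855; credit = $2,325 − $855 = $1,470.
Renter's Relief Credit: income exceeds $30,700 by $166,900, which is 56 full-or-partial $3,000 increments; reduction = 56 × $150 = $8,400, leaving $3,450.
Total: $753 + $1,470 + $3,450 = $5,673.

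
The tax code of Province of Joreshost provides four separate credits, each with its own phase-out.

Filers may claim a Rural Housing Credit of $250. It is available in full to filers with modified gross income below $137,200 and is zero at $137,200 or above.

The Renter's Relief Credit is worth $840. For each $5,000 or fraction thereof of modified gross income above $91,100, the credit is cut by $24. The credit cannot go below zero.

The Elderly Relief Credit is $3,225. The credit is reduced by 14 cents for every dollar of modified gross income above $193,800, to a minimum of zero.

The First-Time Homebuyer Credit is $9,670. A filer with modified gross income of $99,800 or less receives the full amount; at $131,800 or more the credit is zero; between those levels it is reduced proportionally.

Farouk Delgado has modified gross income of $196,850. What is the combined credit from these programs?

Rural Housing Credit: $196,850 meets or exceeds the $137,200 cutoff, so the credit is $0.
Renter's Relief Credit: income exceeds $91,100 by $105,750, which is 22 full-or-partial $5,000 increments; reduction = 22 × $24 = $528, leaving $312.
Elderly Relief Credit: 14% of the $3,050 excess over $193,800 is $427; credit = $3,225 − $427 = $2,798.
First-Time Homebuyer Credit: $196,850 is at or above $131,800, so the credit is $0.
Total: $0 + $312 + $2,798 + $0 = $3,110.

$3,110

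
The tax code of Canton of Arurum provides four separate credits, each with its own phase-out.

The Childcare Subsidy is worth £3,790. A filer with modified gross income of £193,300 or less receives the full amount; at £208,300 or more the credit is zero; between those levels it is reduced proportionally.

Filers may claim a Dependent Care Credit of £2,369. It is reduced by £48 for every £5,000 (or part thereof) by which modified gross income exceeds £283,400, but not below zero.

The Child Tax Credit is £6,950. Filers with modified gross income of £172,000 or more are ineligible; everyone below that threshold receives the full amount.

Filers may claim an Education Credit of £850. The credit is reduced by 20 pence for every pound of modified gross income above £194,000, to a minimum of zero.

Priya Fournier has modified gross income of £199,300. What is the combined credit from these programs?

£4,643

Childcare Subsidy: £199,300 is £6,000 into a £15,000 phase-out range, leaving 9,000/15,000 of the credit: £3,790 × 9,000/15,000 = £2,274.
Dependent Care Credit: £199,300 is at or below the £283,400 threshold, so the full £2,369 applies.
Child Tax Credit: £199,300 meets or exceeds the £172,000 cutoff, so the credit is £0.
Education Credit: 20% of the £5,300 excess over £194,000 is £1,060 ≥ base, so the credit is £0.
Total: £2,274 + £2,369 + £0 + £0 = £4,643.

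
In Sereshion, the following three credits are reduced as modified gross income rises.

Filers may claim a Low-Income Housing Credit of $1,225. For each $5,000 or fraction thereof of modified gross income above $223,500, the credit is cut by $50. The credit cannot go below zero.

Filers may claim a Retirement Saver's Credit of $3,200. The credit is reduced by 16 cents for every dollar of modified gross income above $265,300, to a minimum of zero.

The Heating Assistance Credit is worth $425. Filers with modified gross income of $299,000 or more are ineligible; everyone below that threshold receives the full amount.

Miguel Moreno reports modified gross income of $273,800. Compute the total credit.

Low-Income Housing Credit: income exceeds $223,500 by $50,300, which is 11 full-or-partial $5,000 increments; reduction = 11 × $50 = $550, leaving $675.
Retirement Saver's Credit: 16% of the $8,500 excess over $265,300 is $1,360; credit = $3,200 − $1,360 = $1,840.
Heating Assistance Credit: $273,800 is below the $299,000 cutoff, so the full $425 applies.
Total: $675 + $1,840 + $425 = $2,940.

$2,940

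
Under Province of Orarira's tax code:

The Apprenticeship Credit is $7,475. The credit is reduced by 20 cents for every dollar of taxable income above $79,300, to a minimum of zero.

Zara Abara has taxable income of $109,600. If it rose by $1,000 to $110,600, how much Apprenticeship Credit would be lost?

At $109,600 — 20% of the $30,300 excess over $79,300 is $6,060; credit = $7,475 − $6,060 = $1,415.
At $110,600 — 20% of the $31,300 excess over $79,300 is $6,260; credit = $7,475 − $6,260 = $1,215.
Lost: $1,415 − $1,215 = $200.

$200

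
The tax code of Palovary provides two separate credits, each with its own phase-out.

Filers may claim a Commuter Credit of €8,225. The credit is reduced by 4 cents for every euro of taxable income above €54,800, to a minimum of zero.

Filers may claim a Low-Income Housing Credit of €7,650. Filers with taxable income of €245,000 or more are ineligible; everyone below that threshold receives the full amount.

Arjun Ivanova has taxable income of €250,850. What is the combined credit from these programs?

Commuter Credit: 4% of the €196,050 excess over €54,800 is €7,842; credit = €8,225 − €7,842 = €383.
Low-Income Housing Credit: €250,850 meets or exceeds the €245,000 cutoff, so the credit is €0.
Total: €383 + €0 = €383.

€383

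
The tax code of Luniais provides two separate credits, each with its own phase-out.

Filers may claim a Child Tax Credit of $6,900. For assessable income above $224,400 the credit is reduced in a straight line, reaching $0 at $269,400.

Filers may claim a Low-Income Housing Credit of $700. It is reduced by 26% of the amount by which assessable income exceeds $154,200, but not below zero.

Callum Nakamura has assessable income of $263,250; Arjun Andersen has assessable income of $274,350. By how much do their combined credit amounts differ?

Callum ($263,250): Child Tax Credit: $263,250 is $38,850 into a $45,000 phase-out range, leaving 6,150/45,000 of the credit: $6,900 × 6,150/45,000 = $943. Low-Income Housing Credit: 26% of the $109,050 excess over $154,200 is $28,353 ≥ base, so the credit is $0. total $943 + $0 = $943
Arjun ($274,350): Child Tax Credit: $274,350 is at or above $269,400, so the credit is $0. Low-Income Housing Credit: 26% of the $120,150 excess over $154,200 is $31,239 ≥ base, so the credit is $0. total $0 + $0 = $0
Difference: |$943 − $0| = $943.

$943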